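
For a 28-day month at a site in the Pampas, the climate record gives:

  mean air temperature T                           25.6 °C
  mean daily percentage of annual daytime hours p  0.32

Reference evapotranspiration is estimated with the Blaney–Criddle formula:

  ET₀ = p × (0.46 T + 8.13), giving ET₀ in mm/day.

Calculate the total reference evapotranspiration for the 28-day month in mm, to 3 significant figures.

ET₀ = 0.32 × (0.46 × 25.6 + 8.13) = 0.32 × 19.906 = 6.3699 mm/d
Monthly total = 6.3699 × 28 = 178.357 mm

178 mm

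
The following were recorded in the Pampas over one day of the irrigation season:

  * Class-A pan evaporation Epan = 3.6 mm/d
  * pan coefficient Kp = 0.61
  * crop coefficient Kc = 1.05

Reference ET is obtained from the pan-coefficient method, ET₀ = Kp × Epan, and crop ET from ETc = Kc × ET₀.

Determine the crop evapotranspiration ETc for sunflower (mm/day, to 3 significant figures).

ET₀ = 0.61 × 3.6 = 2.1960 mm/d
ETc = Kc × ET₀ = 1.05 × 2.1960 = 2.3058 mm/d

2.31 mm/day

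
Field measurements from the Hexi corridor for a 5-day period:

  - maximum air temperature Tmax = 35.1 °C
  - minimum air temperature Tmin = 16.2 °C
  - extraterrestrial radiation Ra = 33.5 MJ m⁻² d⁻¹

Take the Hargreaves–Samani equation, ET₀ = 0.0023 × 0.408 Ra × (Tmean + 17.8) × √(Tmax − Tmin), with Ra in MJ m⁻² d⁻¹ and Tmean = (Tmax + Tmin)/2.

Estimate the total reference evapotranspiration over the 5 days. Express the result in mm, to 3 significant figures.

29.7 mm

Tmean = (35.1 + 16.2)/2 = 25.65 °C
0.408 Ra = 0.408 × 33.5 = 13.6680 mm/d equivalent
ET₀ = 0.0023 × 13.6680 × (25.65 + 17.8) × √18.9 = 0.0023 × 13.6680 × 43.45 × 4.3474 = 5.9382 mm/d
Over 5 days: 5.9382 × 5 = 29.691 mm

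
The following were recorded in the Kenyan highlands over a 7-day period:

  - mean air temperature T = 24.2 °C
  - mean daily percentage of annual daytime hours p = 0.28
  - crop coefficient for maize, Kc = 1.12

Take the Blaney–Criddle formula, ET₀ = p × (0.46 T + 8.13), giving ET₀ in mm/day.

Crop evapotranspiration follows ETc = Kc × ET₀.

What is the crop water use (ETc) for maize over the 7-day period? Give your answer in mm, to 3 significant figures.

42.3 mm

ET₀ = 0.28 × (0.46 × 24.2 + 8.13) = 0.28 × 19.262 = 5.3934 mm/d
ETc = Kc × ET₀ = 1.12 × 5.3934 = 6.0406 mm/d
Over 7 days: 6.0406 × 7 = 42.284 mm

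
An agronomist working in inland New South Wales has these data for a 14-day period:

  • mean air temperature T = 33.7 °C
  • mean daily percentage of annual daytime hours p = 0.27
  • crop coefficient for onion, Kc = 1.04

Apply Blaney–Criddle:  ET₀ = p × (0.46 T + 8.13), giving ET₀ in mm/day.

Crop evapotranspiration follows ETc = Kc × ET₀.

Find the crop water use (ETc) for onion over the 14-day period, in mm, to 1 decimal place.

92.9 mm

ET₀ = 0.27 × (0.46 × 33.7 + 8.13) = 0.27 × 23.632 = 6.3806 mm/d
ETc = Kc × ET₀ = 1.04 × 6.3806 = 6.6358 mm/d
Over 14 days: 6.6358 × 14 = 92.901 mm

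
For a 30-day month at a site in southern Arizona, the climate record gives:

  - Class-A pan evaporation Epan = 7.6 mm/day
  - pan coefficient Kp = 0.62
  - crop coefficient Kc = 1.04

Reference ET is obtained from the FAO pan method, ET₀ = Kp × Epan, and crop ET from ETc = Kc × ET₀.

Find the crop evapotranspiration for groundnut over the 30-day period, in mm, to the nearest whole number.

ET₀ = 0.62 × 7.6 = 4.7120 mm/d
ETc = Kc × ET₀ = 1.04 × 4.7120 = 4.9005 mm/d
Over 30 days: 4.9005 × 30 = 147.015 mm

147 mm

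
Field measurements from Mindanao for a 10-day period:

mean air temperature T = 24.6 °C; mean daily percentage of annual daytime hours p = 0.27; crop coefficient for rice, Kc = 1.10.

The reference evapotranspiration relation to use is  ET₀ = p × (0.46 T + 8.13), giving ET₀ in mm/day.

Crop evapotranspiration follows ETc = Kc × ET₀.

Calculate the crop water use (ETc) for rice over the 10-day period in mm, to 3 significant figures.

57.8 mm

ET₀ = 0.27 × (0.46 × 24.6 + 8.13) = 0.27 × 19.446 = 5.2504 mm/d
ETc = Kc × ET₀ = 1.10 × 5.2504 = 5.7754 mm/d
Over 10 days: 5.7754 × 10 = 57.754 mm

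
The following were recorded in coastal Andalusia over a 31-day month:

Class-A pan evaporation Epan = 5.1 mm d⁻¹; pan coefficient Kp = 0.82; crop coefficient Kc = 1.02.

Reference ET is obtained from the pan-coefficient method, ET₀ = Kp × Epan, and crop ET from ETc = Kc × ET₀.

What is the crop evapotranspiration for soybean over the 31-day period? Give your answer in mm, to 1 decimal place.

ET₀ = 0.82 × 5.1 = 4.1820 mm/d
ETc = Kc × ET₀ = 1.02 × 4.1820 = 4.2656 mm/d
Over 31 days: 4.2656 × 31 = 132.234 mm

132.2 mm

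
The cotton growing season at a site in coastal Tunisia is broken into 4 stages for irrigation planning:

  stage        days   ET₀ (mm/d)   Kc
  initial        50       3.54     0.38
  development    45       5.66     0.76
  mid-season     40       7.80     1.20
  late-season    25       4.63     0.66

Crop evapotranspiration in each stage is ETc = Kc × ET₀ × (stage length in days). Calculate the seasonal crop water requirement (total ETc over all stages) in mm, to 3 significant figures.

712 mm

initial: 0.38 × 3.54 × 50 = 67.26 mm
development: 0.76 × 5.66 × 45 = 193.57 mm
mid-season: 1.20 × 7.80 × 40 = 374.40 mm
late-season: 0.66 × 4.63 × 25 = 76.40 mm
Seasonal total = 711.63 mm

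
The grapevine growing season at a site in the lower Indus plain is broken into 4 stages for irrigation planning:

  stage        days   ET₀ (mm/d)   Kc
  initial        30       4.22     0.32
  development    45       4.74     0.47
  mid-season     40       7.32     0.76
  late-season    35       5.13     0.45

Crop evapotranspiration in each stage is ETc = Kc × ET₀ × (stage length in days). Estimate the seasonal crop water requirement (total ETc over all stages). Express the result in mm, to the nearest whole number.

444 mm

initial: 0.32 × 4.22 × 30 = 40.51 mm
development: 0.47 × 4.74 × 45 = 100.25 mm
mid-season: 0.76 × 7.32 × 40 = 222.53 mm
late-season: 0.45 × 5.13 × 35 = 80.80 mm
Seasonal total = 444.09 mm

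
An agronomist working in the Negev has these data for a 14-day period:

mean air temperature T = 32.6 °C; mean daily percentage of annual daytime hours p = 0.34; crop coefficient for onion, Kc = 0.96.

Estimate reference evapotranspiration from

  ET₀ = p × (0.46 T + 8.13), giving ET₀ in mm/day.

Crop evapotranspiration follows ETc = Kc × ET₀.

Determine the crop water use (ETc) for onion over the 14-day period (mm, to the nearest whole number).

106 mm

ET₀ = 0.34 × (0.46 × 32.6 + 8.13) = 0.34 × 23.126 = 7.8628 mm/d
ETc = Kc × ET₀ = 0.96 × 7.8628 = 7.5483 mm/d
Over 14 days: 7.5483 × 14 = 105.676 mm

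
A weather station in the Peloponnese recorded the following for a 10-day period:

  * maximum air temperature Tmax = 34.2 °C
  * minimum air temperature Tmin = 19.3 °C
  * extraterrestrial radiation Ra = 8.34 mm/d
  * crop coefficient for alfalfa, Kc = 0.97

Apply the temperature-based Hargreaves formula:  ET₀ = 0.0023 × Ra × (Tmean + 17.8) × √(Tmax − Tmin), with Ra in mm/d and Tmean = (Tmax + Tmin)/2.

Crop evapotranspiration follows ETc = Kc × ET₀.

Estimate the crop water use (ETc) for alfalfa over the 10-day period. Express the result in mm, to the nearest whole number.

Tmean = (34.2 + 19.3)/2 = 26.75 °C
ET₀ = 0.0023 × 8.34 × (26.75 + 17.8) × √14.9 = 0.0023 × 8.34 × 44.55 × 3.8601 = 3.2987 mm/d
ETc = Kc × ET₀ = 0.97 × 3.2987 = 3.1997 mm/d
Over 10 days: 3.1997 × 10 = 31.997 mm

32 mm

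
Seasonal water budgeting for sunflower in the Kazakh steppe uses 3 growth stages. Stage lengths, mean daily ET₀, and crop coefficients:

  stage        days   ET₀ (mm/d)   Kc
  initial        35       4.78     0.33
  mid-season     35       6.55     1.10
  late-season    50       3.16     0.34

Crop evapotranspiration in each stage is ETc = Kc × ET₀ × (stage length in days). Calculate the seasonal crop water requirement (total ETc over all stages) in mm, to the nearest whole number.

361 mm

initial: 0.33 × 4.78 × 35 = 55.21 mm
mid-season: 1.10 × 6.55 × 35 = 252.18 mm
late-season: 0.34 × 3.16 × 50 = 53.72 mm
Seasonal total = 361.11 mm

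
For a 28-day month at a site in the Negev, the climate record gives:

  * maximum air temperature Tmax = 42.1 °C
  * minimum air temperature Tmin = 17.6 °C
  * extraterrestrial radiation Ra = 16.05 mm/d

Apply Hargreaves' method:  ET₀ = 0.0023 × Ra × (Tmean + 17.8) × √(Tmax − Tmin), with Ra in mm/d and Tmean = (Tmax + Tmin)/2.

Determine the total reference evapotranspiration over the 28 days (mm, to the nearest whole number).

244 mm

Tmean = (42.1 + 17.6)/2 = 29.85 °C
ET₀ = 0.0023 × 16.05 × (29.85 + 17.8) × √24.5 = 0.0023 × 16.05 × 47.65 × 4.9497 = 8.7065 mm/d
Over 28 days: 8.7065 × 28 = 243.782 mm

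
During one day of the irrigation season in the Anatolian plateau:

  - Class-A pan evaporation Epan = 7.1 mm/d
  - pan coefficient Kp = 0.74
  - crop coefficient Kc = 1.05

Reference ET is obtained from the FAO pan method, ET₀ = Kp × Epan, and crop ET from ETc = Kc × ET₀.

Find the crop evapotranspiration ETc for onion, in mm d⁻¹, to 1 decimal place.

5.5 mm d⁻¹

ET₀ = 0.74 × 7.1 = 5.2540 mm/d
ETc = Kc × ET₀ = 1.05 × 5.2540 = 5.5167 mm/d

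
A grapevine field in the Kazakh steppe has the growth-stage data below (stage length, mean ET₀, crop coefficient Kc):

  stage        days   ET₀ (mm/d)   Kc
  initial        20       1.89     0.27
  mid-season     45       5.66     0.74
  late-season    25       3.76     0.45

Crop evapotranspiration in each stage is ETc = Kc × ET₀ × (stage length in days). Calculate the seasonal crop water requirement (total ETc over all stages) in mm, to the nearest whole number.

241 mm

initial: 0.27 × 1.89 × 20 = 10.21 mm
mid-season: 0.74 × 5.66 × 45 = 188.48 mm
late-season: 0.45 × 3.76 × 25 = 42.30 mm
Seasonal total = 240.99 mm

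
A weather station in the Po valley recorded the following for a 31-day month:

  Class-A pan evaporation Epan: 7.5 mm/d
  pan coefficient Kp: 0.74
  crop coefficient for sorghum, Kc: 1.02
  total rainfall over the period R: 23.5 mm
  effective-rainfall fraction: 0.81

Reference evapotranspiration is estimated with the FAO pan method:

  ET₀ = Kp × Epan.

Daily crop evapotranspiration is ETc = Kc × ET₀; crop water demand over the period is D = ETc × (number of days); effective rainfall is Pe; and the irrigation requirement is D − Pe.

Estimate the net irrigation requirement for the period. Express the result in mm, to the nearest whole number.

ET₀ = 0.74 × 7.5 = 5.5500 mm/d
ETc = Kc × ET₀ = 1.02 × 5.5500 = 5.6610 mm/d
Crop demand D = ETc × 31 d = 5.6610 × 31 = 175.491 mm
Pe = 0.81 × 23.5 = 19.035 mm
D − Pe = 175.491 − 19.035 = 156.456 mm

156 mm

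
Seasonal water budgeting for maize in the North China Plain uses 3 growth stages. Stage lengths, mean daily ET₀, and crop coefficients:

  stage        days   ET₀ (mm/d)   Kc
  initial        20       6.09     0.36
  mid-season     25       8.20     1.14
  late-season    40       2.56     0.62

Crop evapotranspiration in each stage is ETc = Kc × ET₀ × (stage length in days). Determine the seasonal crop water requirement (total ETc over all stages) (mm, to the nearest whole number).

initial: 0.36 × 6.09 × 20 = 43.85 mm
mid-season: 1.14 × 8.20 × 25 = 233.70 mm
late-season: 0.62 × 2.56 × 40 = 63.49 mm
Seasonal total = 341.04 mm

341 mm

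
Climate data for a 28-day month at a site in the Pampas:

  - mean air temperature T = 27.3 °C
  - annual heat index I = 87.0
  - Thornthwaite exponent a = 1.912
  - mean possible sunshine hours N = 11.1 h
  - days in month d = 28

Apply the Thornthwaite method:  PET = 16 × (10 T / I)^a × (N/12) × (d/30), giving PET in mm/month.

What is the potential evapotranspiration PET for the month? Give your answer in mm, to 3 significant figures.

123 mm

10T/I = 10 × 27.3 / 87.0 = 3.1379
(10T/I)^a = 3.1379^1.912 = 8.9038
Uncorrected PET = 16 × 8.9038 = 142.461 mm
Correction = (N/12)(d/30) = (11.1/12)(28/30) = 0.8633
PET = 142.461 × 0.8633 = 122.987 mm/month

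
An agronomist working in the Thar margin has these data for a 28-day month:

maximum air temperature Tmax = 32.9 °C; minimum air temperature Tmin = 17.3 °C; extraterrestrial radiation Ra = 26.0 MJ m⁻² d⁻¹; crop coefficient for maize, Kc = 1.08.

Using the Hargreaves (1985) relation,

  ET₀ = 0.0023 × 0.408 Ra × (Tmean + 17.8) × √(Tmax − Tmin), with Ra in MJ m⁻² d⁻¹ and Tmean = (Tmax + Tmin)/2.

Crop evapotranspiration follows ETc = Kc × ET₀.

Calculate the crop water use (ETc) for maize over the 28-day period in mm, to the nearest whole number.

125 mm

Tmean = (32.9 + 17.3)/2 = 25.10 °C
0.408 Ra = 0.408 × 26.0 = 10.6080 mm/d equivalent
ET₀ = 0.0023 × 10.6080 × (25.10 + 17.8) × √15.6 = 0.0023 × 10.6080 × 42.90 × 3.9497 = 4.1341 mm/d
ETc = Kc × ET₀ = 1.08 × 4.1341 = 4.4648 mm/d
Over 28 days: 4.4648 × 28 = 125.014 mm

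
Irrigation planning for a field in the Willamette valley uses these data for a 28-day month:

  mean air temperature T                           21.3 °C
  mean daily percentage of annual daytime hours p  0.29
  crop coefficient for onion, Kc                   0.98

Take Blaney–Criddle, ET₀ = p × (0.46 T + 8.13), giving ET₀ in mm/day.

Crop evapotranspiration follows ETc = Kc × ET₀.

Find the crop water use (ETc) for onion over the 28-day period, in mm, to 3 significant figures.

143 mm

ET₀ = 0.29 × (0.46 × 21.3 + 8.13) = 0.29 × 17.928 = 5.1991 mm/d
ETc = Kc × ET₀ = 0.98 × 5.1991 = 5.0951 mm/d
Over 28 days: 5.0951 × 28 = 142.663 mm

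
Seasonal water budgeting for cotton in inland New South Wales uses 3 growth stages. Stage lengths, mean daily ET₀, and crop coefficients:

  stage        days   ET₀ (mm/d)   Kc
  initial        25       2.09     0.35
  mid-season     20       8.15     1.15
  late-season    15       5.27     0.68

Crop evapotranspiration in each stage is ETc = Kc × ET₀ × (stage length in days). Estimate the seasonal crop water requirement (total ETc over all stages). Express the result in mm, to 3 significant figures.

initial: 0.35 × 2.09 × 25 = 18.29 mm
mid-season: 1.15 × 8.15 × 20 = 187.45 mm
late-season: 0.68 × 5.27 × 15 = 53.75 mm
Seasonal total = 259.49 mm

259 mm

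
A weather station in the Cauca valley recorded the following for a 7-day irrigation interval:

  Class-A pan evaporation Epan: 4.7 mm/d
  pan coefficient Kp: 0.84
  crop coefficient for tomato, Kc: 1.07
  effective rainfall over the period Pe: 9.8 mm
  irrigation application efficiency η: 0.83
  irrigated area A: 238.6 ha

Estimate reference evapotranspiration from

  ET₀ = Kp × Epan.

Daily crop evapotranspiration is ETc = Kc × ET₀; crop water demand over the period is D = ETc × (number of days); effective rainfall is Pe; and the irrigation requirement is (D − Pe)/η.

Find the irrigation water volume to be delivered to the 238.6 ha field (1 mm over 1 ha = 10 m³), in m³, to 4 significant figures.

56830 m³

ET₀ = 0.84 × 4.7 = 3.9480 mm/d
ETc = Kc × ET₀ = 1.07 × 3.9480 = 4.2244 mm/d
Crop demand D = ETc × 7 d = 4.2244 × 7 = 29.571 mm
D − Pe = 29.571 − 9.8 = 19.771 mm
Gross irrigation = 19.771 / 0.83 = 23.820 mm
Volume = 23.820 mm × 238.6 ha × 10 = 56834.5 m³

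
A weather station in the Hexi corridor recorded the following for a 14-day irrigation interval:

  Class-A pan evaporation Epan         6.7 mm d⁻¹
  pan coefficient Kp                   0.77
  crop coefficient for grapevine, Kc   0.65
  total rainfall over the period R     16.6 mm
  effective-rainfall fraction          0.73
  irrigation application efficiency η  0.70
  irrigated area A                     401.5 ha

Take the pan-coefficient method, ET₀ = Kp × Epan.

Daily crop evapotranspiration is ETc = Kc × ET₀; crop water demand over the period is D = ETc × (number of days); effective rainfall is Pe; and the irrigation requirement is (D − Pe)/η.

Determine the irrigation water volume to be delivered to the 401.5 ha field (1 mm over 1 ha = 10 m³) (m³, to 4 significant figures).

ET₀ = 0.77 × 6.7 = 5.1590 mm/d
ETc = Kc × ET₀ = 0.65 × 5.1590 = 3.3534 mm/d
Crop demand D = ETc × 14 d = 3.3534 × 14 = 46.948 mm
Pe = 0.73 × 16.6 = 12.118 mm
D − Pe = 46.948 − 12.118 = 34.830 mm
Gross irrigation = 34.830 / 0.70 = 49.757 mm
Volume = 49.757 mm × 401.5 ha × 10 = 199774.4 m³

199800 m³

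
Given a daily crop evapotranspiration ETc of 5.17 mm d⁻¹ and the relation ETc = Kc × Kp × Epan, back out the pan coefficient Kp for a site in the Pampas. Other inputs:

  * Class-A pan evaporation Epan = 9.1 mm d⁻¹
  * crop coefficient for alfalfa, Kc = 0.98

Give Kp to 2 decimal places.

ETc = Kc × Kp × Epan  ⇒  Kp = ETc / (Kc × Epan)
Kp = 5.17 / (0.98 × 9.1) = 5.17 / 8.918 = 0.5797

0.58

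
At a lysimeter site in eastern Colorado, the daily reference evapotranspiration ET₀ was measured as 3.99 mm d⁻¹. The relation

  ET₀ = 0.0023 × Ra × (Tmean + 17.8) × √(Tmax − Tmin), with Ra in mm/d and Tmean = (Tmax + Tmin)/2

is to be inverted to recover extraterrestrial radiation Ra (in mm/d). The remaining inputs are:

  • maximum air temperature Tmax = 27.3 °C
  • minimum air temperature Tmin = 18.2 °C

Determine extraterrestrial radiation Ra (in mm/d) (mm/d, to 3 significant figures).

Tmean = 22.75 °C; √ΔT = 3.0166
Ra = ET₀ / [0.0023 × (Tmean+17.8) × √ΔT] = 3.99 / (0.0023 × 40.55 × 3.0166) = 14.182 mm/d

14.2 mm/d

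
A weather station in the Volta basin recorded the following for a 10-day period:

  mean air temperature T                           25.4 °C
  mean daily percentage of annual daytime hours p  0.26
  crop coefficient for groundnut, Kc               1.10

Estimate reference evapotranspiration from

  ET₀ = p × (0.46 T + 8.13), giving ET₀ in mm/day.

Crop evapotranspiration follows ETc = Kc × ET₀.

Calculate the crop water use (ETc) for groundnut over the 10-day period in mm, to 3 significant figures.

56.7 mm

ET₀ = 0.26 × (0.46 × 25.4 + 8.13) = 0.26 × 19.814 = 5.1516 mm/d
ETc = Kc × ET₀ = 1.10 × 5.1516 = 5.6668 mm/d
Over 10 days: 5.6668 × 10 = 56.668 mm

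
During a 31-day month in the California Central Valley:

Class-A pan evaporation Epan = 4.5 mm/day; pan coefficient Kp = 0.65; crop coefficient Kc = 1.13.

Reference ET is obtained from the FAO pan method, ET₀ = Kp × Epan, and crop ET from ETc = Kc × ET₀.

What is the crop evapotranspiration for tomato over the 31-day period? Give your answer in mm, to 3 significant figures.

ET₀ = 0.65 × 4.5 = 2.9250 mm/d
ETc = Kc × ET₀ = 1.13 × 2.9250 = 3.3053 mm/d
Over 31 days: 3.3053 × 31 = 102.464 mm

102 mm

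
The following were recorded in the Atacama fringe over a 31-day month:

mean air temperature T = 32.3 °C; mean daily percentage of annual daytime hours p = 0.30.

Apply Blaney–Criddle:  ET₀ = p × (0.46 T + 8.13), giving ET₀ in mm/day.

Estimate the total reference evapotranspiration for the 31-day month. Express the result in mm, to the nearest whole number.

214 mm

ET₀ = 0.30 × (0.46 × 32.3 + 8.13) = 0.30 × 22.988 = 6.8964 mm/d
Monthly total = 6.8964 × 31 = 213.788 mm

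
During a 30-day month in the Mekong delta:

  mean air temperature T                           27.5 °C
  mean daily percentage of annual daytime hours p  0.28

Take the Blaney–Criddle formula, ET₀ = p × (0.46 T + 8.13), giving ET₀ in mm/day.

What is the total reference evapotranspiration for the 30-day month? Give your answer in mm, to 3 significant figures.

175 mm

ET₀ = 0.28 × (0.46 × 27.5 + 8.13) = 0.28 × 20.780 = 5.8184 mm/d
Monthly total = 5.8184 × 30 = 174.552 mm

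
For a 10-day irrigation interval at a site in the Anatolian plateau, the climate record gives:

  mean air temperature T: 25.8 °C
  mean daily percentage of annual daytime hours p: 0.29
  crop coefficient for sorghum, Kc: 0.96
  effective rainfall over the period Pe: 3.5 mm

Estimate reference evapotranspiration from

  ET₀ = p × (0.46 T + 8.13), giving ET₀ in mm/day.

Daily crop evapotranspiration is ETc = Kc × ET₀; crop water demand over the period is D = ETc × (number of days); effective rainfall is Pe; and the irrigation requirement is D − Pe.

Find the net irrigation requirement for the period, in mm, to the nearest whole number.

ET₀ = 0.29 × (0.46 × 25.8 + 8.13) = 0.29 × 19.998 = 5.7994 mm/d
ETc = Kc × ET₀ = 0.96 × 5.7994 = 5.5674 mm/d
Crop demand D = ETc × 10 d = 5.5674 × 10 = 55.674 mm
D − Pe = 55.674 − 3.5 = 52.174 mm

52 mm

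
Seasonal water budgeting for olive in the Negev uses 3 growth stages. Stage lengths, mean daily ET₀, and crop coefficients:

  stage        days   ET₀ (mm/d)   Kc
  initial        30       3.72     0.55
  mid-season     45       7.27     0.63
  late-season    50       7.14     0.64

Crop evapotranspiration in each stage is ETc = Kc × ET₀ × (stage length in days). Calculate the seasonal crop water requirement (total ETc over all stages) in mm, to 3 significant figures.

496 mm

initial: 0.55 × 3.72 × 30 = 61.38 mm
mid-season: 0.63 × 7.27 × 45 = 206.10 mm
late-season: 0.64 × 7.14 × 50 = 228.48 mm
Seasonal total = 495.96 mm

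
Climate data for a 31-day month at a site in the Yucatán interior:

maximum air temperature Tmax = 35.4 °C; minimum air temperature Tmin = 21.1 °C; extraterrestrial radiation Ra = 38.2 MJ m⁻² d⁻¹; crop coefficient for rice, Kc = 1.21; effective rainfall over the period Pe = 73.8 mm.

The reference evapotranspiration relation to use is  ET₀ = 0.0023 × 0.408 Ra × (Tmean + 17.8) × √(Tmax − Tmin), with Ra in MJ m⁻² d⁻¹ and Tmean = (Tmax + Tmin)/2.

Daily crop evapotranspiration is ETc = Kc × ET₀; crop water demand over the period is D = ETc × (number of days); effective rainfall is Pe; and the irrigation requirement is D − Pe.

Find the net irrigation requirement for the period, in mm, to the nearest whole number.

Tmean = (35.4 + 21.1)/2 = 28.25 °C
0.408 Ra = 0.408 × 38.2 = 15.5856 mm/d equivalent
ET₀ = 0.0023 × 15.5856 × (28.25 + 17.8) × √14.3 = 0.0023 × 15.5856 × 46.05 × 3.7815 = 6.2423 mm/d
ETc = Kc × ET₀ = 1.21 × 6.2423 = 7.5532 mm/d
Crop demand D = ETc × 31 d = 7.5532 × 31 = 234.149 mm
D − Pe = 234.149 − 73.8 = 160.349 mm

160 mm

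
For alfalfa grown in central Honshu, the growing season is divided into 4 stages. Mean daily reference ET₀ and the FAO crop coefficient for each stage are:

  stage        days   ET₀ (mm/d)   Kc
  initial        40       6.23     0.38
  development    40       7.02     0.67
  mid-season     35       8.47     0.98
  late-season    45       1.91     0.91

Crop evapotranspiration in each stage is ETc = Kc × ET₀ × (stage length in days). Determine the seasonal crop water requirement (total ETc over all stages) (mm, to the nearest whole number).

initial: 0.38 × 6.23 × 40 = 94.70 mm
development: 0.67 × 7.02 × 40 = 188.14 mm
mid-season: 0.98 × 8.47 × 35 = 290.52 mm
late-season: 0.91 × 1.91 × 45 = 78.21 mm
Seasonal total = 651.57 mm

652 mm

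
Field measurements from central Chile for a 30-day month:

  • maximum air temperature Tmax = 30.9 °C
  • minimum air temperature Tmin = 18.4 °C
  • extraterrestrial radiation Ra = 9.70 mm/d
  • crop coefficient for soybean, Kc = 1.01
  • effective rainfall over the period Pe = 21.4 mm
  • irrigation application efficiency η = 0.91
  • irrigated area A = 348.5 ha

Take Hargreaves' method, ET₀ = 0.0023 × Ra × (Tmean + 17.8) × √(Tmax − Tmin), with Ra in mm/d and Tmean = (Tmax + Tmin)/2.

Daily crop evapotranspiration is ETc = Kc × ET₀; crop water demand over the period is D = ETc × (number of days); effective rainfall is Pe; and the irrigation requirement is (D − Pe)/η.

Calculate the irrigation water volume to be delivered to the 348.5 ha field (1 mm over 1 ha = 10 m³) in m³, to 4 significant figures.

306600 m³

Tmean = (30.9 + 18.4)/2 = 24.65 °C
ET₀ = 0.0023 × 9.70 × (24.65 + 17.8) × √12.5 = 0.0023 × 9.70 × 42.45 × 3.5355 = 3.3483 mm/d
ETc = Kc × ET₀ = 1.01 × 3.3483 = 3.3818 mm/d
Crop demand D = ETc × 30 d = 3.3818 × 30 = 101.454 mm
D − Pe = 101.454 − 21.4 = 80.054 mm
Gross irrigation = 80.054 / 0.91 = 87.971 mm
Volume = 87.971 mm × 348.5 ha × 10 = 306578.9 m³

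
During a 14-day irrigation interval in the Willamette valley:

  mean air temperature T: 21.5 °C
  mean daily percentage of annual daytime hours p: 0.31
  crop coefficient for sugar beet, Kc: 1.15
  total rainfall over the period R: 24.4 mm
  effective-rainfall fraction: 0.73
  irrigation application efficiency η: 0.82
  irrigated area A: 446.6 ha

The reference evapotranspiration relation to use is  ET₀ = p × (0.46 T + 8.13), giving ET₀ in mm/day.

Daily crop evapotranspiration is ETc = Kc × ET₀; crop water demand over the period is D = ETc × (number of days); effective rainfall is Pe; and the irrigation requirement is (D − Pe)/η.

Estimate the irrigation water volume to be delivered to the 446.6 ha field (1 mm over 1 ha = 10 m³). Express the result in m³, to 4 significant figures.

ET₀ = 0.31 × (0.46 × 21.5 + 8.13) = 0.31 × 18.020 = 5.5862 mm/d
ETc = Kc × ET₀ = 1.15 × 5.5862 = 6.4241 mm/d
Crop demand D = ETc × 14 d = 6.4241 × 14 = 89.937 mm
Pe = 0.73 × 24.4 = 17.812 mm
D − Pe = 89.937 − 17.812 = 72.125 mm
Gross irrigation = 72.125 / 0.82 = 87.957 mm
Volume = 87.957 mm × 446.6 ha × 10 = 392816.0 m³

392800 m³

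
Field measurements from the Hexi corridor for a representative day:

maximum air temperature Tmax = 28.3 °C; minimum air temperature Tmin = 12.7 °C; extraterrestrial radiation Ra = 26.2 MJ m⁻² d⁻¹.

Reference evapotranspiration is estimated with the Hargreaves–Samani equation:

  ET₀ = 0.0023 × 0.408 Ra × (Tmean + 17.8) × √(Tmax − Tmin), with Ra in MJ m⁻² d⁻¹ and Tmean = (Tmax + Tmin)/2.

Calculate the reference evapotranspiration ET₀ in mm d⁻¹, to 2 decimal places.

Tmean = (28.3 + 12.7)/2 = 20.50 °C
0.408 Ra = 0.408 × 26.2 = 10.6896 mm/d equivalent
ET₀ = 0.0023 × 10.6896 × (20.50 + 17.8) × √15.6 = 0.0023 × 10.6896 × 38.30 × 3.9497 = 3.7192 mm/d

3.72 mm d⁻¹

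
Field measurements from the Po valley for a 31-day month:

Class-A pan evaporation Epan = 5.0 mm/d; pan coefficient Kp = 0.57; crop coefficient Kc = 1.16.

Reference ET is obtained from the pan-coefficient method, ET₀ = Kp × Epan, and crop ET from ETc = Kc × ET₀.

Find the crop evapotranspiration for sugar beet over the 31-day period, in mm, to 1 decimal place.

102.5 mm

ET₀ = 0.57 × 5.0 = 2.8500 mm/d
ETc = Kc × ET₀ = 1.16 × 2.8500 = 3.3060 mm/d
Over 31 days: 3.3060 × 31 = 102.486 mm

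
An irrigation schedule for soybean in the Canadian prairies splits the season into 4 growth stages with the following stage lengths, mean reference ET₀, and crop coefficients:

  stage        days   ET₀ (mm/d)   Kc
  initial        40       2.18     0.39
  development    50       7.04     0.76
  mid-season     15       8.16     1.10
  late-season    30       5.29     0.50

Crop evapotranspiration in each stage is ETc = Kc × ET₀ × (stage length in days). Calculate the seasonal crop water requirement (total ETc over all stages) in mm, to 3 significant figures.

516 mm

initial: 0.39 × 2.18 × 40 = 34.01 mm
development: 0.76 × 7.04 × 50 = 267.52 mm
mid-season: 1.10 × 8.16 × 15 = 134.64 mm
late-season: 0.50 × 5.29 × 30 = 79.35 mm
Seasonal total = 515.52 mm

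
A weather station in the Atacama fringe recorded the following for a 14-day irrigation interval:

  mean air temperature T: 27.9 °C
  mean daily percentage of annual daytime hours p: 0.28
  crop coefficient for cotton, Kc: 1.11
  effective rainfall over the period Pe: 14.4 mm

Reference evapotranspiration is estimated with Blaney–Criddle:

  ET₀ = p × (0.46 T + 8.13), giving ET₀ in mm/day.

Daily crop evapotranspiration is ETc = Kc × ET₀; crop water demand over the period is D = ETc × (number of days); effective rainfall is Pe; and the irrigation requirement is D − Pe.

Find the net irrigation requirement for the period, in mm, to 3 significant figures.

ET₀ = 0.28 × (0.46 × 27.9 + 8.13) = 0.28 × 20.964 = 5.8699 mm/d
ETc = Kc × ET₀ = 1.11 × 5.8699 = 6.5156 mm/d
Crop demand D = ETc × 14 d = 6.5156 × 14 = 91.218 mm
D − Pe = 91.218 − 14.4 = 76.818 mm

76.8 mm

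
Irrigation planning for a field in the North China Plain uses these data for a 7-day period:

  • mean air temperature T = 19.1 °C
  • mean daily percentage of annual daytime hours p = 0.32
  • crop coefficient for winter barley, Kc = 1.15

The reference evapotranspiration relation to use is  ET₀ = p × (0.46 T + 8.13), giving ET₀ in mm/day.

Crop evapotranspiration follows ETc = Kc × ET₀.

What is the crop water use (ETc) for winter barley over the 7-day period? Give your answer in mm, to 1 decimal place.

ET₀ = 0.32 × (0.46 × 19.1 + 8.13) = 0.32 × 16.916 = 5.4131 mm/d
ETc = Kc × ET₀ = 1.15 × 5.4131 = 6.2251 mm/d
Over 7 days: 6.2251 × 7 = 43.576 mm

43.6 mm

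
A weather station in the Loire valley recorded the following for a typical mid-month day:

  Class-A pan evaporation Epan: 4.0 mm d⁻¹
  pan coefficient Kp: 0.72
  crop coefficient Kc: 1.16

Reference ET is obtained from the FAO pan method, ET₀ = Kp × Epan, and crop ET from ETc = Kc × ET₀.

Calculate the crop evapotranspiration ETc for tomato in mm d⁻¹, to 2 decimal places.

ET₀ = 0.72 × 4.0 = 2.8800 mm/d
ETc = Kc × ET₀ = 1.16 × 2.8800 = 3.3408 mm/d

3.34 mm d⁻¹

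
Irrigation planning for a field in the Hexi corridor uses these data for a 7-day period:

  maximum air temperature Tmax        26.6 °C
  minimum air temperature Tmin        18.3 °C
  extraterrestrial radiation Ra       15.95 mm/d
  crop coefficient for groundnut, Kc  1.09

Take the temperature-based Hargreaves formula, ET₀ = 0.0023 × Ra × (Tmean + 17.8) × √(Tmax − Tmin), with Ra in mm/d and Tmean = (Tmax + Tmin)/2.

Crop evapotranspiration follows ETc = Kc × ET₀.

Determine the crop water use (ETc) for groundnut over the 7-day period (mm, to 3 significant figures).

Tmean = (26.6 + 18.3)/2 = 22.45 °C
ET₀ = 0.0023 × 15.95 × (22.45 + 17.8) × √8.3 = 0.0023 × 15.95 × 40.25 × 2.8810 = 4.2540 mm/d
ETc = Kc × ET₀ = 1.09 × 4.2540 = 4.6369 mm/d
Over 7 days: 4.6369 × 7 = 32.458 mm

32.5 mm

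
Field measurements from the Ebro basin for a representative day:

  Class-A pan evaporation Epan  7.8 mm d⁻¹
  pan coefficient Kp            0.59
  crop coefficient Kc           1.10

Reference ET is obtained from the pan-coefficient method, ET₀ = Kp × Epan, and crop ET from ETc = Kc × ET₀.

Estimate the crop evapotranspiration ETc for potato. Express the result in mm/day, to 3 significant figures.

5.06 mm/day

ET₀ = 0.59 × 7.8 = 4.6020 mm/d
ETc = Kc × ET₀ = 1.10 × 4.6020 = 5.0622 mm/d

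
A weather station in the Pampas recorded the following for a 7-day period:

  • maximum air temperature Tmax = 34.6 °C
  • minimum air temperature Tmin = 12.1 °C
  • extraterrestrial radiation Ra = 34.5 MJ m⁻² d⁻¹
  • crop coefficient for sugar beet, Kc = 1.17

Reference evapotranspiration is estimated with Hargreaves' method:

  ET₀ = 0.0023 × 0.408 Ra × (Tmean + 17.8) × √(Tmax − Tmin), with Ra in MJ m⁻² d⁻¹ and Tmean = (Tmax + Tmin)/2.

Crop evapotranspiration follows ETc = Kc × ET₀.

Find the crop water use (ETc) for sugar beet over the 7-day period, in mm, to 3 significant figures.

51.8 mm

Tmean = (34.6 + 12.1)/2 = 23.35 °C
0.408 Ra = 0.408 × 34.5 = 14.0760 mm/d equivalent
ET₀ = 0.0023 × 14.0760 × (23.35 + 17.8) × √22.5 = 0.0023 × 14.0760 × 41.15 × 4.7434 = 6.3193 mm/d
ETc = Kc × ET₀ = 1.17 × 6.3193 = 7.3936 mm/d
Over 7 days: 7.3936 × 7 = 51.755 mm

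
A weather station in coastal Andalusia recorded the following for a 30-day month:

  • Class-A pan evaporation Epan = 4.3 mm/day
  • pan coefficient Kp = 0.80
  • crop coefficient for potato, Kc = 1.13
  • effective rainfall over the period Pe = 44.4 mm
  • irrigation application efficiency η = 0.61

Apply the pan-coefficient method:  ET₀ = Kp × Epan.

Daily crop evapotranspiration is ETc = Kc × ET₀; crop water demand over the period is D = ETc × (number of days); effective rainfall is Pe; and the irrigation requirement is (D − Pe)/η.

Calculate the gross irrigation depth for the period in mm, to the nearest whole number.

118 mm

ET₀ = 0.80 × 4.3 = 3.4400 mm/d
ETc = Kc × ET₀ = 1.13 × 3.4400 = 3.8872 mm/d
Crop demand D = ETc × 30 d = 3.8872 × 30 = 116.616 mm
D − Pe = 116.616 − 44.4 = 72.216 mm
Gross irrigation = 72.216 / 0.61 = 118.387 mm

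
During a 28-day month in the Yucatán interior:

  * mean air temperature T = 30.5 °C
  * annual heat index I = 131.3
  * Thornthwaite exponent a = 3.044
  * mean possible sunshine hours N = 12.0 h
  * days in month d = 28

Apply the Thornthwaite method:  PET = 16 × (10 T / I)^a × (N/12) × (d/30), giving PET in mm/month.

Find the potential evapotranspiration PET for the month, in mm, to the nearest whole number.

10T/I = 10 × 30.5 / 131.3 = 2.3229
(10T/I)^a = 2.3229^3.044 = 13.0076
Uncorrected PET = 16 × 13.0076 = 208.122 mm
Correction = (N/12)(d/30) = (12.0/12)(28/30) = 0.9333
PET = 208.122 × 0.9333 = 194.240 mm/month

194 mm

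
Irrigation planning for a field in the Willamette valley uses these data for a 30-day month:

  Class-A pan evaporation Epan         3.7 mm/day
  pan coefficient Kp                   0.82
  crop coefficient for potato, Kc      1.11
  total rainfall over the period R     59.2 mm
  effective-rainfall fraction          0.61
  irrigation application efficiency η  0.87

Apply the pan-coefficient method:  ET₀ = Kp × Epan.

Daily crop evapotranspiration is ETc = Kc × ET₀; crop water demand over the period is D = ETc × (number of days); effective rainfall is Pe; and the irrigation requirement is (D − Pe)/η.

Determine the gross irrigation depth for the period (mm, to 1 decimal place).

ET₀ = 0.82 × 3.7 = 3.0340 mm/d
ETc = Kc × ET₀ = 1.11 × 3.0340 = 3.3677 mm/d
Crop demand D = ETc × 30 d = 3.3677 × 30 = 101.031 mm
Pe = 0.61 × 59.2 = 36.112 mm
D − Pe = 101.031 − 36.112 = 64.919 mm
Gross irrigation = 64.919 / 0.87 = 74.620 mm

74.6 mm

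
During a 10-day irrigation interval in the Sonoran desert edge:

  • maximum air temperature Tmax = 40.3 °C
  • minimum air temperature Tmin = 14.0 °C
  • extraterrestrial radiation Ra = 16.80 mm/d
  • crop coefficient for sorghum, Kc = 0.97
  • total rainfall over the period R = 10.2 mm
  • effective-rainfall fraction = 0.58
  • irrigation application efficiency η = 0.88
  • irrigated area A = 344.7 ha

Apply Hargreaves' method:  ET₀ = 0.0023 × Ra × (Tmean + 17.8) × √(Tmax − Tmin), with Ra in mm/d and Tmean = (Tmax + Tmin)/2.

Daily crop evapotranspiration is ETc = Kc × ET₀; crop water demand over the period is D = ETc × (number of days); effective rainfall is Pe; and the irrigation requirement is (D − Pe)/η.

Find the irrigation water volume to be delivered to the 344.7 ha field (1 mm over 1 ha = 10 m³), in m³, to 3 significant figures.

315000 m³

Tmean = (40.3 + 14.0)/2 = 27.15 °C
ET₀ = 0.0023 × 16.80 × (27.15 + 17.8) × √26.3 = 0.0023 × 16.80 × 44.95 × 5.1284 = 8.9074 mm/d
ETc = Kc × ET₀ = 0.97 × 8.9074 = 8.6402 mm/d
Crop demand D = ETc × 10 d = 8.6402 × 10 = 86.402 mm
Pe = 0.58 × 10.2 = 5.916 mm
D − Pe = 86.402 − 5.916 = 80.486 mm
Gross irrigation = 80.486 / 0.88 = 91.461 mm
Volume = 91.461 mm × 344.7 ha × 10 = 315266.1 m³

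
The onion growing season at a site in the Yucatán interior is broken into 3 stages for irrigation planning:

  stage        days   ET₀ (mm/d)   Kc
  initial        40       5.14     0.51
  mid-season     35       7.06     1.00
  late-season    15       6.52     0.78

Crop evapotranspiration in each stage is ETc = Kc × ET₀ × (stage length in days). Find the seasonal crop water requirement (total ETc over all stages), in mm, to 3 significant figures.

initial: 0.51 × 5.14 × 40 = 104.86 mm
mid-season: 1.00 × 7.06 × 35 = 247.10 mm
late-season: 0.78 × 6.52 × 15 = 76.28 mm
Seasonal total = 428.24 mm

428 mm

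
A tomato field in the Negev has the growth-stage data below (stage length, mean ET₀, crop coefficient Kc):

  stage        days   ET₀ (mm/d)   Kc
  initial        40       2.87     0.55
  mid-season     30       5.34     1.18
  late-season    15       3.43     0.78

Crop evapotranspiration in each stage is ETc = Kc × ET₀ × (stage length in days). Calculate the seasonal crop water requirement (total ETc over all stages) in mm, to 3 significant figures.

initial: 0.55 × 2.87 × 40 = 63.14 mm
mid-season: 1.18 × 5.34 × 30 = 189.04 mm
late-season: 0.78 × 3.43 × 15 = 40.13 mm
Seasonal total = 292.31 mm

292 mm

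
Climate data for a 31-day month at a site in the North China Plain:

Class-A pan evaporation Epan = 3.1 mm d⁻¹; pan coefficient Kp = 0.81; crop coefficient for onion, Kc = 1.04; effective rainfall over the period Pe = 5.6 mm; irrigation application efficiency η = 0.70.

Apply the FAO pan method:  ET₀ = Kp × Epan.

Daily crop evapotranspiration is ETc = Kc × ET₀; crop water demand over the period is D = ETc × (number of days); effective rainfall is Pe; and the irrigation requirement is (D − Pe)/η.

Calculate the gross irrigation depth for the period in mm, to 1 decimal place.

ET₀ = 0.81 × 3.1 = 2.5110 mm/d
ETc = Kc × ET₀ = 1.04 × 2.5110 = 2.6114 mm/d
Crop demand D = ETc × 31 d = 2.6114 × 31 = 80.953 mm
D − Pe = 80.953 − 5.6 = 75.353 mm
Gross irrigation = 75.353 / 0.70 = 107.647 mm

107.6 mm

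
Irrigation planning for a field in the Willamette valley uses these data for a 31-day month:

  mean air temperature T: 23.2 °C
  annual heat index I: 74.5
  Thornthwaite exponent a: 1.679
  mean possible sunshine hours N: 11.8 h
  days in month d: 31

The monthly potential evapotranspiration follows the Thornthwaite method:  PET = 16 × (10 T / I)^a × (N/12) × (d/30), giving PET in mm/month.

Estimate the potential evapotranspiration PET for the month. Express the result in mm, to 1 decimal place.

109.5 mm

10T/I = 10 × 23.2 / 74.5 = 3.1141
(10T/I)^a = 3.1141^1.679 = 6.7345
Uncorrected PET = 16 × 6.7345 = 107.752 mm
Correction = (N/12)(d/30) = (11.8/12)(31/30) = 1.0161
PET = 107.752 × 1.0161 = 109.487 mm/month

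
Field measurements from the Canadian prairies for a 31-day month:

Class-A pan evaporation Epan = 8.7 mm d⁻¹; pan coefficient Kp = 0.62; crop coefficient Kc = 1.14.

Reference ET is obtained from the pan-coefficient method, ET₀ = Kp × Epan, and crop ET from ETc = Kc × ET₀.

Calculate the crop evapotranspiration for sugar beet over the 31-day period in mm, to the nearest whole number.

191 mm

ET₀ = 0.62 × 8.7 = 5.3940 mm/d
ETc = Kc × ET₀ = 1.14 × 5.3940 = 6.1492 mm/d
Over 31 days: 6.1492 × 31 = 190.625 mm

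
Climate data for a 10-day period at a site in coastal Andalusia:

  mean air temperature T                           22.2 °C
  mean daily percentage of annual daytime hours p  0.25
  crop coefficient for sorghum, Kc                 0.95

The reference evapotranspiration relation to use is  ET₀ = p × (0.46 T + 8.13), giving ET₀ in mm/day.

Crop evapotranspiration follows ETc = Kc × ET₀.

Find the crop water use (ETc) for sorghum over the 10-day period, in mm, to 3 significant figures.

43.6 mm

ET₀ = 0.25 × (0.46 × 22.2 + 8.13) = 0.25 × 18.342 = 4.5855 mm/d
ETc = Kc × ET₀ = 0.95 × 4.5855 = 4.3562 mm/d
Over 10 days: 4.3562 × 10 = 43.562 mm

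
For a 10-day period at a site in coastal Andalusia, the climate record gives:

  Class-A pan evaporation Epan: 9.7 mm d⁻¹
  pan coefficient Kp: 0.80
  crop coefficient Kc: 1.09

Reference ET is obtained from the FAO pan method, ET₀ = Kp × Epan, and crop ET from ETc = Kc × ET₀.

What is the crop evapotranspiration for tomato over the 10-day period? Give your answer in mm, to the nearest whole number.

ET₀ = 0.80 × 9.7 = 7.7600 mm/d
ETc = Kc × ET₀ = 1.09 × 7.7600 = 8.4584 mm/d
Over 10 days: 8.4584 × 10 = 84.584 mm

85 mm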